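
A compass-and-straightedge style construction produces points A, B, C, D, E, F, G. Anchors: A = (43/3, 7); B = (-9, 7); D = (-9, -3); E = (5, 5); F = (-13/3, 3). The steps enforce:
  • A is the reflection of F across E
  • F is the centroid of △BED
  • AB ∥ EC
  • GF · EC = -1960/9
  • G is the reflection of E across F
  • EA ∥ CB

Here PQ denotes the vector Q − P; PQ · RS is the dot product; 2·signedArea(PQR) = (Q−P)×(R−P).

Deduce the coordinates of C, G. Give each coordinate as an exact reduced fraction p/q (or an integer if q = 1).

C = (-55/3, 5)
G = (-41/3, 1)

1. C_x = -55/3  [EA ∥ CB ∩ AB ∥ EC]
2. C_y = 5  [EA ∥ CB ∩ AB ∥ EC]
   → C = (-55/3, 5)
3. G_x = -41/3  [G is the reflection of E across F]
4. G_y = 1  [G is the reflection of E across F]
   → G = (-41/3, 1)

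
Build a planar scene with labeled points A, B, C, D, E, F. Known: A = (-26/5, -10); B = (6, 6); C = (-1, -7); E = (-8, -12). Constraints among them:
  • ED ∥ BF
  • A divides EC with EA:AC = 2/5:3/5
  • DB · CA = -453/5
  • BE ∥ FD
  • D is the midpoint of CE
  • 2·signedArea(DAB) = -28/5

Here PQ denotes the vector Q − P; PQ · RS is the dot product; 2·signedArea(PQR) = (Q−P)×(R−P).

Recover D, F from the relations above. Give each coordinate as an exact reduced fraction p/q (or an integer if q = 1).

D = (-9/2, -19/2)
F = (19/2, 17/2)

1. D_x = -9/2  [D is the midpoint of CE]
2. D_y = -19/2  [D is the midpoint of CE]
   → D = (-9/2, -19/2)
3. F_x = 19/2  [BE ∥ FD ∩ ED ∥ BF]
4. F_y = 17/2  [BE ∥ FD ∩ ED ∥ BF]
   → F = (19/2, 17/2)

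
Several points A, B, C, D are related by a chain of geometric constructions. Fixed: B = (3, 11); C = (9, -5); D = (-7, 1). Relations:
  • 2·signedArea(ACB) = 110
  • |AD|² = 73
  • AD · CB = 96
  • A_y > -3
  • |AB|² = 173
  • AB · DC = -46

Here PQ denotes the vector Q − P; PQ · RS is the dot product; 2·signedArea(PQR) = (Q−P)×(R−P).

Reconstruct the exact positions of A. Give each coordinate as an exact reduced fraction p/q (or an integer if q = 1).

A = (1, -2)

1. A_x = 1  [AB · DC = -46 ∩ 2·signedArea(ACB) = 110]
2. A_y = -2  [AB · DC = -46 ∩ 2·signedArea(ACB) = 110]
   → A = (1, -2)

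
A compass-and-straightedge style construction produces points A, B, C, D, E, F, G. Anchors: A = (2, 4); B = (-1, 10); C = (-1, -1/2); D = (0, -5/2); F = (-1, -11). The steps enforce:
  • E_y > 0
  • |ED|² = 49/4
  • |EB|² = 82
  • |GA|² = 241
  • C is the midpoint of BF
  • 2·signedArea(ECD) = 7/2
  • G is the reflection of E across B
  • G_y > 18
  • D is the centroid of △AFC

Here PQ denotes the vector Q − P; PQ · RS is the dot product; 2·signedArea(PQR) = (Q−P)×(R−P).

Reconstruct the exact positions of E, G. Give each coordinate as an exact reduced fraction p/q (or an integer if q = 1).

1. E_x = 0  [line 2·x + 1·y + -1 = 0 ∩ |ED|² = 49/4]
2. E_y = 1  [line 2·x + 1·y + -1 = 0 ∩ |ED|² = 49/4]
   → E = (0, 1)
3. G_x = -2  [G is the reflection of E across B]
4. G_y = 19  [G is the reflection of E across B]
   → G = (-2, 19)

E = (0, 1)
G = (-2, 19)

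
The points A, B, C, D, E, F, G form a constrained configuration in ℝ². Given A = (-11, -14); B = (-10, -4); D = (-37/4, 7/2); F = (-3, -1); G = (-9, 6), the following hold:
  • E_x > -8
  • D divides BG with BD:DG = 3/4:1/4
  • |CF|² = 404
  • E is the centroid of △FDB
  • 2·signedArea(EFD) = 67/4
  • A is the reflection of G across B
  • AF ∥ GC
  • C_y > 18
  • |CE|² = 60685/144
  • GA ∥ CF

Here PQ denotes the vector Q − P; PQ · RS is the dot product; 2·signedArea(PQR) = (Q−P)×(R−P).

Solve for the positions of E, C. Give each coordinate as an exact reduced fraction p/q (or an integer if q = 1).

C = (-1, 19)
E = (-89/12, -1/2)

1. E_x = -89/12  [E is the centroid of △FDB]
2. E_y = -1/2  [E is the centroid of △FDB]
   → E = (-89/12, -1/2)
3. C_x = -1  [GA ∥ CF ∩ AF ∥ GC]
4. C_y = 19  [GA ∥ CF ∩ AF ∥ GC]
   → C = (-1, 19)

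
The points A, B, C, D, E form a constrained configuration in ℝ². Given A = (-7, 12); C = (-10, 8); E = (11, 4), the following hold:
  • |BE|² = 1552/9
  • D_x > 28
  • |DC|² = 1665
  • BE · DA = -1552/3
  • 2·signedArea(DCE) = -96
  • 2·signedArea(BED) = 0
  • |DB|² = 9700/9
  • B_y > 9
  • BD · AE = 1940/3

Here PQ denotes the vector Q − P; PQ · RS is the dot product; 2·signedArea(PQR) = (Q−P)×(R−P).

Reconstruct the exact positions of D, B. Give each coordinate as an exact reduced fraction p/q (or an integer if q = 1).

1. D_x = 29  [line 4·x + 21·y + -32 = 0 ∩ |DC|² = 1665]
2. D_y = -4  [line 4·x + 21·y + -32 = 0 ∩ |DC|² = 1665]
   → D = (29, -4)
3. B_x = -1  [2·signedArea(BED) = 0 ∩ BE · DA = -1552/3]
4. B_y = 28/3  [2·signedArea(BED) = 0 ∩ BE · DA = -1552/3]
   → B = (-1, 28/3)

B = (-1, 28/3)
D = (29, -4)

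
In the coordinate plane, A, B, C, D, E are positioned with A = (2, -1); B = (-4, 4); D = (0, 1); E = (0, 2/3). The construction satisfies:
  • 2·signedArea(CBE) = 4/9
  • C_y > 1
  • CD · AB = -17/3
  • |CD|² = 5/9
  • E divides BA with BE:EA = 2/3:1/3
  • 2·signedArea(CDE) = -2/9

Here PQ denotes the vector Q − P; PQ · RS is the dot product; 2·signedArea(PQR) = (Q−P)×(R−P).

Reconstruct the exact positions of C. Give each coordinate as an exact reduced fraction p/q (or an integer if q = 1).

C = (-2/3, 4/3)

1. C_x = -2/3  [2·signedArea(CBE) = 4/9 ∩ 2·signedArea(CDE) = -2/9]
2. C_y = 4/3  [2·signedArea(CBE) = 4/9 ∩ 2·signedArea(CDE) = -2/9]
   → C = (-2/3, 4/3)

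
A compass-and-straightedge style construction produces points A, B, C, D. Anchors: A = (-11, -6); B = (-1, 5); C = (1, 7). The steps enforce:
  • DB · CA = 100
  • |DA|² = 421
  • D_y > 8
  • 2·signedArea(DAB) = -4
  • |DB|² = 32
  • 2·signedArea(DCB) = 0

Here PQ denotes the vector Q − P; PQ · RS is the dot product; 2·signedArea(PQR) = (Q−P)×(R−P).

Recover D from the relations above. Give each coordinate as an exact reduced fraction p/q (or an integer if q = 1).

1. D_x = 3  [2·signedArea(DCB) = 0 ∩ 2·signedArea(DAB) = -4]
2. D_y = 9  [2·signedArea(DCB) = 0 ∩ 2·signedArea(DAB) = -4]
   → D = (3, 9)

D = (3, 9)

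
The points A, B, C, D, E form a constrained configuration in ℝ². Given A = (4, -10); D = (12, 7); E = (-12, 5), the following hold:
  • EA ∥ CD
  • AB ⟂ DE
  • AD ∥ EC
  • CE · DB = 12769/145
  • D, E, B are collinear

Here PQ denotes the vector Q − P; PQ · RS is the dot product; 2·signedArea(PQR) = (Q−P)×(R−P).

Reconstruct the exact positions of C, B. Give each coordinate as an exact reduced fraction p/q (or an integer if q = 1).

B = (384/145, 902/145)
C = (-4, 22)

1. C_x = -4  [EA ∥ CD ∩ AD ∥ EC]
2. C_y = 22  [EA ∥ CD ∩ AD ∥ EC]
   → C = (-4, 22)
3. B_x = 384/145  [D, E, B are collinear ∩ AB ⟂ DE]
4. B_y = 902/145  [D, E, B are collinear ∩ AB ⟂ DE]
   → B = (384/145, 902/145)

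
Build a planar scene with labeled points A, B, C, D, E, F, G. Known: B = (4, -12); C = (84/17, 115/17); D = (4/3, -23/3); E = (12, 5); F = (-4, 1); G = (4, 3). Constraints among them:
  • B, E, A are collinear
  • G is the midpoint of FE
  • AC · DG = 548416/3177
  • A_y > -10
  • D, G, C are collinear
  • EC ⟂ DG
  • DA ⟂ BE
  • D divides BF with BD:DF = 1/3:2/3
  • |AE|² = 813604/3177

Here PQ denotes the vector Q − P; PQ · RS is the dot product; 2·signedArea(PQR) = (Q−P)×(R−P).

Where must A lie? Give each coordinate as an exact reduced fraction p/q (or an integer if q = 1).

1. A_x = 5492/1059  [B, E, A are collinear ∩ DA ⟂ BE]
2. A_y = -10039/1059  [B, E, A are collinear ∩ DA ⟂ BE]
   → A = (5492/1059, -10039/1059)

A = (5492/1059, -10039/1059)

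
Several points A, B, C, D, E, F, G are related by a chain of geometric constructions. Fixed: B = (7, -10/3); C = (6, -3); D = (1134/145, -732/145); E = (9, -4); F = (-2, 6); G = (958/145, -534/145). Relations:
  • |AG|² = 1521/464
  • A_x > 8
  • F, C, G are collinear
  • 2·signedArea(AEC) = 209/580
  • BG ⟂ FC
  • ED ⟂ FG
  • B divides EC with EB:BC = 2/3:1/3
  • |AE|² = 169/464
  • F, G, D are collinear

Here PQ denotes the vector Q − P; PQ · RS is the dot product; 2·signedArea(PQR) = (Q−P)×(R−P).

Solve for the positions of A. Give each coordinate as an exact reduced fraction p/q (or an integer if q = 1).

A = (4873/580, -1137/290)

1. A_x = 4873/580  [line -1·x + -3·y + -1949/580 = 0 ∩ |AG|² = 1521/464]
2. A_y = -1137/290  [line -1·x + -3·y + -1949/580 = 0 ∩ |AG|² = 1521/464]
   → A = (4873/580, -1137/290)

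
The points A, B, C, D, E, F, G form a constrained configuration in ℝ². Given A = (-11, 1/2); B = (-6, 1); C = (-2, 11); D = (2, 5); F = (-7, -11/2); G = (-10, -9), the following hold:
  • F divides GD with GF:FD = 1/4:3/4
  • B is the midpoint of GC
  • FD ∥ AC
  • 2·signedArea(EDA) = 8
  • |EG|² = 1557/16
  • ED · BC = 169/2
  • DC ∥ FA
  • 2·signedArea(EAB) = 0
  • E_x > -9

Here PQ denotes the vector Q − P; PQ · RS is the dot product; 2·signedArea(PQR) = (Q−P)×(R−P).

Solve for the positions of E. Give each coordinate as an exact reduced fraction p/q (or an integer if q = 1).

E = (-17/2, 3/4)

1. E_x = -17/2  [2·signedArea(EAB) = 0 ∩ ED · BC = 169/2]
2. E_y = 3/4  [2·signedArea(EAB) = 0 ∩ ED · BC = 169/2]
   → E = (-17/2, 3/4)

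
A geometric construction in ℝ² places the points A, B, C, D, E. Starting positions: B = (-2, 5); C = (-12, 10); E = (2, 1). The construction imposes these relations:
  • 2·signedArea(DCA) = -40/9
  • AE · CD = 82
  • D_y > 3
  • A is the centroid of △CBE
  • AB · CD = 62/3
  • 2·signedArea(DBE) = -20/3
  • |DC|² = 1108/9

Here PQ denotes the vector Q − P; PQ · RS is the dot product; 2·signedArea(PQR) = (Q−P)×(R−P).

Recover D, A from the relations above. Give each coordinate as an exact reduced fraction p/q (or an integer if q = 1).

1. A_x = -4  [A is the centroid of △CBE]
2. A_y = 16/3  [A is the centroid of △CBE]
   → A = (-4, 16/3)
3. D_x = -8/3  [2·signedArea(DBE) = -20/3 ∩ 2·signedArea(DCA) = -40/9]
4. D_y = 4  [2·signedArea(DBE) = -20/3 ∩ 2·signedArea(DCA) = -40/9]
   → D = (-8/3, 4)

A = (-4, 16/3)
D = (-8/3, 4)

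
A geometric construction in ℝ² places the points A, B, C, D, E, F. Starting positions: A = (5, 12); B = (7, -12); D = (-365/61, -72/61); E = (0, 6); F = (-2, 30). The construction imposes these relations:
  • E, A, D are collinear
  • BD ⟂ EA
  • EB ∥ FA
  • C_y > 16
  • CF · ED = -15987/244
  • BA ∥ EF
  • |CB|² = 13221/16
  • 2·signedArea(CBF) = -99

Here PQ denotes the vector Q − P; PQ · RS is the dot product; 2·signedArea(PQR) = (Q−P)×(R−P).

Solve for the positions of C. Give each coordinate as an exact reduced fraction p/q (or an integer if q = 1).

C = (13/4, 33/2)

1. C_x = 13/4  [2·signedArea(CBF) = -99 ∩ CF · ED = -15987/244]
2. C_y = 33/2  [2·signedArea(CBF) = -99 ∩ CF · ED = -15987/244]
   → C = (13/4, 33/2)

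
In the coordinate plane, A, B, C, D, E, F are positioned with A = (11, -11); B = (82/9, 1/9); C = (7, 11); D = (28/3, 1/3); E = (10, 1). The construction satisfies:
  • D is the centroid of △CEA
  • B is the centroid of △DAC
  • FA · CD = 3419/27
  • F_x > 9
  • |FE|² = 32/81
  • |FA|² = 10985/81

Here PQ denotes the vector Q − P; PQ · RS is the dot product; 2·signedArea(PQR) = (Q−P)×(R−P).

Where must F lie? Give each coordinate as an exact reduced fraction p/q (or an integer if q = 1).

F = (86/9, 5/9)

1. F_x = 86/9  [line -7/3·x + 32/3·y + 442/27 = 0 ∩ |FA|² = 10985/81]
2. F_y = 5/9  [line -7/3·x + 32/3·y + 442/27 = 0 ∩ |FA|² = 10985/81]
   → F = (86/9, 5/9)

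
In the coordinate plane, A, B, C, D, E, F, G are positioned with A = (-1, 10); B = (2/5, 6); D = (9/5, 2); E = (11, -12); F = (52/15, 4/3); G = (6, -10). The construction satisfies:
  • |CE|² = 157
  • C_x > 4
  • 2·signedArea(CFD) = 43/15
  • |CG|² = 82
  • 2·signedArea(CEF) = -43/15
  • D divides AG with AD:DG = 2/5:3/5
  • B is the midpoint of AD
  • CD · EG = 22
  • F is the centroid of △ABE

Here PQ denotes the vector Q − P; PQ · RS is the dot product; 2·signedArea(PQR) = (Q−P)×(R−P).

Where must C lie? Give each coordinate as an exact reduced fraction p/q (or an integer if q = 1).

C = (5, -1)

1. C_x = 5  [2·signedArea(CFD) = 43/15 ∩ CD · EG = 22]
2. C_y = -1  [2·signedArea(CFD) = 43/15 ∩ CD · EG = 22]
   → C = (5, -1)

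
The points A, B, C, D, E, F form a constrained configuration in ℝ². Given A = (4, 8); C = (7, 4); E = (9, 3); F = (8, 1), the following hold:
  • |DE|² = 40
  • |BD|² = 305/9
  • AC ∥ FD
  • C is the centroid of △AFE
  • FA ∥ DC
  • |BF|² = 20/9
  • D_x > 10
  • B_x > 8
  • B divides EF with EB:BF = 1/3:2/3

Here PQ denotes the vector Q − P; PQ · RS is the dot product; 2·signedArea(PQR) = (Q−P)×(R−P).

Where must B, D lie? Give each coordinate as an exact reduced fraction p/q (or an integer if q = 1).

1. B_x = 26/3  [B divides EF with EB:BF = 1/3:2/3]
2. B_y = 7/3  [B divides EF with EB:BF = 1/3:2/3]
   → B = (26/3, 7/3)
3. D_x = 11  [FA ∥ DC ∩ AC ∥ FD]
4. D_y = -3  [FA ∥ DC ∩ AC ∥ FD]
   → D = (11, -3)

B = (26/3, 7/3)
D = (11, -3)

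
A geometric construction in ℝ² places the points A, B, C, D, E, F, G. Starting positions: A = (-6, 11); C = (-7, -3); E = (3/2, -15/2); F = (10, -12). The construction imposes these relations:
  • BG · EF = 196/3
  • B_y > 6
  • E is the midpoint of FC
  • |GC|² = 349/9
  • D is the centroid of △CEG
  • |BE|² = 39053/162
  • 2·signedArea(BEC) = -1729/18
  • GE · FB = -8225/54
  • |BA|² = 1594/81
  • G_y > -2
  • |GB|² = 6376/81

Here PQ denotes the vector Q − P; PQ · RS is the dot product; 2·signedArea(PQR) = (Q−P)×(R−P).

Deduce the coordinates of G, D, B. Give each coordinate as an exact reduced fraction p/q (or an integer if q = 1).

1. B_x = -13/3  [line -9/2·x + -17/2·y + 703/18 = 0 ∩ |BE|² = 39053/162]
2. B_y = 62/9  [line -9/2·x + -17/2·y + 703/18 = 0 ∩ |BE|² = 39053/162]
   → B = (-13/3, 62/9)
3. G_x = -1  [GE · FB = -8225/54 ∩ BG · EF = 196/3]
4. G_y = -4/3  [GE · FB = -8225/54 ∩ BG · EF = 196/3]
   → G = (-1, -4/3)
5. D_x = -13/6  [D is the centroid of △CEG]
6. D_y = -71/18  [D is the centroid of △CEG]
   → D = (-13/6, -71/18)

B = (-13/3, 62/9)
D = (-13/6, -71/18)
G = (-1, -4/3)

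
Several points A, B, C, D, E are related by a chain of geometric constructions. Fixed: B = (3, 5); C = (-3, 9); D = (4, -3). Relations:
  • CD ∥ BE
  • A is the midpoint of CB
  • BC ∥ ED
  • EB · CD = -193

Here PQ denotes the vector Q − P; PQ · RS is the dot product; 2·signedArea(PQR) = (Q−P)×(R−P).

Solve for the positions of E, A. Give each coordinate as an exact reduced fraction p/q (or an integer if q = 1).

1. E_x = 10  [BC ∥ ED ∩ CD ∥ BE]
2. E_y = -7  [BC ∥ ED ∩ CD ∥ BE]
   → E = (10, -7)
3. A_x = 0  [A is the midpoint of CB]
4. A_y = 7  [A is the midpoint of CB]
   → A = (0, 7)

A = (0, 7)
E = (10, -7)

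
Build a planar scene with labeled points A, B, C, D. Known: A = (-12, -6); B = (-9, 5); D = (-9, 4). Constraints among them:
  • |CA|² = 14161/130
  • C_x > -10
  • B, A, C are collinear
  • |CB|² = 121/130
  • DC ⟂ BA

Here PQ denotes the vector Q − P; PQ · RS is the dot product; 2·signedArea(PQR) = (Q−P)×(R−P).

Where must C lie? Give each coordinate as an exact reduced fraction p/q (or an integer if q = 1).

C = (-1203/130, 529/130)

1. C_x = -1203/130  [B, A, C are collinear ∩ DC ⟂ BA]
2. C_y = 529/130  [B, A, C are collinear ∩ DC ⟂ BA]
   → C = (-1203/130, 529/130)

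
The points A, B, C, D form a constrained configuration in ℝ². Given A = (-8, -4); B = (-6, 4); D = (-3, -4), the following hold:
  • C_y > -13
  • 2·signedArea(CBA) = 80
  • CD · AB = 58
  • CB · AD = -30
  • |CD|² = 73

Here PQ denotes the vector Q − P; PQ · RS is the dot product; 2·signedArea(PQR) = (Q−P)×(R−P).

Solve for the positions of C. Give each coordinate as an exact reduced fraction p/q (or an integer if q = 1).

C = (0, -12)

1. C_x = 0  [2·signedArea(CBA) = 80 ∩ CB · AD = -30]
2. C_y = -12  [2·signedArea(CBA) = 80 ∩ CB · AD = -30]
   → C = (0, -12)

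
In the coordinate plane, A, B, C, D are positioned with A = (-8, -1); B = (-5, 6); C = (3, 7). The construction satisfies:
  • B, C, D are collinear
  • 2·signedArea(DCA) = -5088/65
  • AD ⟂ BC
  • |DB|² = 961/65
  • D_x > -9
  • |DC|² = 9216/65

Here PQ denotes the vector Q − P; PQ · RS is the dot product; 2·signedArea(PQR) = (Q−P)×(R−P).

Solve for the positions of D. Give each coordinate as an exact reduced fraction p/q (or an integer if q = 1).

D = (-573/65, 359/65)

1. D_x = -573/65  [B, C, D are collinear ∩ AD ⟂ BC]
2. D_y = 359/65  [B, C, D are collinear ∩ AD ⟂ BC]
   → D = (-573/65, 359/65)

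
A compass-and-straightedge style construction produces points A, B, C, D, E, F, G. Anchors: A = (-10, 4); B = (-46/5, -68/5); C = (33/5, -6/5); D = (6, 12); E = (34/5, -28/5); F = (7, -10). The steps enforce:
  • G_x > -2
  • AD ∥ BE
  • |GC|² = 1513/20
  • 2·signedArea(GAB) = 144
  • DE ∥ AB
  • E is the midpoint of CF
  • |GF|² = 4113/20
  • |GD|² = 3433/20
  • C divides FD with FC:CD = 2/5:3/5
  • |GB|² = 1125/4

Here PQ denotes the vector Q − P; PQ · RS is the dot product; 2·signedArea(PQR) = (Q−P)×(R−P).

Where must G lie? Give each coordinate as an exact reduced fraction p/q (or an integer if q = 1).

1. G_x = -17/10  [line 88/5·x + 4/5·y + 144/5 = 0 ∩ |GD|² = 3433/20]
2. G_y = 7/5  [line 88/5·x + 4/5·y + 144/5 = 0 ∩ |GD|² = 3433/20]
   → G = (-17/10, 7/5)

G = (-17/10, 7/5)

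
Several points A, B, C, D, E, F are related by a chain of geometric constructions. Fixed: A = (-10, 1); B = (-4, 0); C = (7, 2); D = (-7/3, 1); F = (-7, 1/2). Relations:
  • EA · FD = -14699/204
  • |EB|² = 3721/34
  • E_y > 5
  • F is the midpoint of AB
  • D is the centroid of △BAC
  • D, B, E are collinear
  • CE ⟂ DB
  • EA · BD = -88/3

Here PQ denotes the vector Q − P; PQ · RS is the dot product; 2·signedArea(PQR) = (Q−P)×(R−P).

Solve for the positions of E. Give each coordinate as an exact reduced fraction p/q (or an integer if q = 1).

1. E_x = 169/34  [D, B, E are collinear ∩ CE ⟂ DB]
2. E_y = 183/34  [D, B, E are collinear ∩ CE ⟂ DB]
   → E = (169/34, 183/34)

E = (169/34, 183/34)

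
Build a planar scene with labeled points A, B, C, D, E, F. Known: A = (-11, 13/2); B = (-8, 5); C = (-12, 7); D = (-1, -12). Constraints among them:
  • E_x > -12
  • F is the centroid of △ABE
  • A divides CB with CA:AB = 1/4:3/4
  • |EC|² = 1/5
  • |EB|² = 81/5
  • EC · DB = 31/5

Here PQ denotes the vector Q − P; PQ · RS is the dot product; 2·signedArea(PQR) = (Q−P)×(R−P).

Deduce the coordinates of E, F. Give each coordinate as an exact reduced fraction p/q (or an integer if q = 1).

1. E_x = -58/5  [line 7·x + -17·y + 984/5 = 0 ∩ |EC|² = 1/5]
2. E_y = 34/5  [line 7·x + -17·y + 984/5 = 0 ∩ |EC|² = 1/5]
   → E = (-58/5, 34/5)
3. F_x = -51/5  [F is the centroid of △ABE]
4. F_y = 61/10  [F is the centroid of △ABE]
   → F = (-51/5, 61/10)

E = (-58/5, 34/5)
F = (-51/5, 61/10)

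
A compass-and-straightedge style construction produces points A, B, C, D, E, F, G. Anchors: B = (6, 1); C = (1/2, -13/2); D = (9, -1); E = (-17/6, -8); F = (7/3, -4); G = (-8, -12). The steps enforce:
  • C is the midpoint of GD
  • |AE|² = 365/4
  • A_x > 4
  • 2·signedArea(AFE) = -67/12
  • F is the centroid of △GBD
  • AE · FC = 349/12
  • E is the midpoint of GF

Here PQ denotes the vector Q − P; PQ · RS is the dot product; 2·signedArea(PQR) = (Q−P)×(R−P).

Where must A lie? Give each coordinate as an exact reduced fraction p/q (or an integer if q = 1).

A = (25/6, -3/2)

1. A_x = 25/6  [2·signedArea(AFE) = -67/12 ∩ AE · FC = 349/12]
2. A_y = -3/2  [2·signedArea(AFE) = -67/12 ∩ AE · FC = 349/12]
   → A = (25/6, -3/2)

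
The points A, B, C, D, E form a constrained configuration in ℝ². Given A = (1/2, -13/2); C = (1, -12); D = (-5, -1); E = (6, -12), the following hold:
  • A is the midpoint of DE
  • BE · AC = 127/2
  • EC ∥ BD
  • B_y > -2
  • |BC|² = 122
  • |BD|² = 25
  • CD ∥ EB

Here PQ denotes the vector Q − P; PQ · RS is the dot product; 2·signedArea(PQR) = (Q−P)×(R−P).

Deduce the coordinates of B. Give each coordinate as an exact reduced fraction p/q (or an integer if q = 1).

1. B_x = 0  [EC ∥ BD ∩ CD ∥ EB]
2. B_y = -1  [EC ∥ BD ∩ CD ∥ EB]
   → B = (0, -1)

B = (0, -1)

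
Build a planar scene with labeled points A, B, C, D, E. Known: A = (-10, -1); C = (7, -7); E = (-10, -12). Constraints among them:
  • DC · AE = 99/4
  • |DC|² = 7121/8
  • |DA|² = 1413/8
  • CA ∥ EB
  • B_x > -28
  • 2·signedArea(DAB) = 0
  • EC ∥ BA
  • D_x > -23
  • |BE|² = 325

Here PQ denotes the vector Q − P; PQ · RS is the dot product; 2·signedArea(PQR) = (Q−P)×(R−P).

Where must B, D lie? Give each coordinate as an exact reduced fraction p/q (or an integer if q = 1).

B = (-27, -6)
D = (-91/4, -19/4)

1. B_x = -27  [EC ∥ BA ∩ CA ∥ EB]
2. B_y = -6  [EC ∥ BA ∩ CA ∥ EB]
   → B = (-27, -6)
3. D_x = -91/4  [2·signedArea(DAB) = 0 ∩ DC · AE = 99/4]
4. D_y = -19/4  [2·signedArea(DAB) = 0 ∩ DC · AE = 99/4]
   → D = (-91/4, -19/4)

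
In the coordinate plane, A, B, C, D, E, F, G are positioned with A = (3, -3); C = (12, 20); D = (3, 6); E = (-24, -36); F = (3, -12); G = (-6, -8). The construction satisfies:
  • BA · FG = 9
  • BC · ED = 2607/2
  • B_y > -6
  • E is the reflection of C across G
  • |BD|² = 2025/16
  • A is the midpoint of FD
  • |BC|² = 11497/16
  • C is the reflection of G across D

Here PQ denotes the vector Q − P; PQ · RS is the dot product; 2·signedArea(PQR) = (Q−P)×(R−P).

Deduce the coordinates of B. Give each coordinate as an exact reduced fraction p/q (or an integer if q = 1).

1. B_x = 3  [BA · FG = 9 ∩ BC · ED = 2607/2]
2. B_y = -21/4  [BA · FG = 9 ∩ BC · ED = 2607/2]
   → B = (3, -21/4)

B = (3, -21/4)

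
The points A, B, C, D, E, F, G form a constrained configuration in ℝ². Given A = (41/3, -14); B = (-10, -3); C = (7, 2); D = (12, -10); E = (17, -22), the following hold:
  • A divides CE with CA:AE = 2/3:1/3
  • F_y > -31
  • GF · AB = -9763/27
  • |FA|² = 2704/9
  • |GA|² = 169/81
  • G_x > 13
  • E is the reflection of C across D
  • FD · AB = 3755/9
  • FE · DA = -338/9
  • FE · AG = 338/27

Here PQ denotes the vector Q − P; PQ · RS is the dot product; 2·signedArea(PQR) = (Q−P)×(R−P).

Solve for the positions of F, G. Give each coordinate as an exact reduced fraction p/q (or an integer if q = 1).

1. F_x = 61/3  [FD · AB = 3755/9 ∩ FE · DA = -338/9]
2. F_y = -30  [FD · AB = 3755/9 ∩ FE · DA = -338/9]
   → F = (61/3, -30)
3. G_x = 118/9  [FE · AG = 338/27 ∩ GF · AB = -9763/27]
4. G_y = -38/3  [FE · AG = 338/27 ∩ GF · AB = -9763/27]
   → G = (118/9, -38/3)

F = (61/3, -30)
G = (118/9, -38/3)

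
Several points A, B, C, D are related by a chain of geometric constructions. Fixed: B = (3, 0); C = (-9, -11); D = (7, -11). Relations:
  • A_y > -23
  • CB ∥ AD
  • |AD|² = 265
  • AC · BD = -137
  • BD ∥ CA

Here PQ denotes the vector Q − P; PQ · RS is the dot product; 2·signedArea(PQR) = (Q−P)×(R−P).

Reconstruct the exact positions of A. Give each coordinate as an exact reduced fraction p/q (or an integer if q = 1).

A = (-5, -22)

1. A_x = -5  [CB ∥ AD ∩ BD ∥ CA]
2. A_y = -22  [CB ∥ AD ∩ BD ∥ CA]
   → A = (-5, -22)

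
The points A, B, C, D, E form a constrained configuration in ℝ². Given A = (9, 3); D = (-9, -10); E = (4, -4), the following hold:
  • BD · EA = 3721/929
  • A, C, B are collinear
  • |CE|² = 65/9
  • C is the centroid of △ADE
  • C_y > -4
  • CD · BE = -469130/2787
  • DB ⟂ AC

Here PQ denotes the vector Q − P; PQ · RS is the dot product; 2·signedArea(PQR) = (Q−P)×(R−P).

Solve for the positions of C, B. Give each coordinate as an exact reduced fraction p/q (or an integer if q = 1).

B = (-7141/929, -10693/929)
C = (4/3, -11/3)

1. C_x = 4/3  [C is the centroid of △ADE]
2. C_y = -11/3  [C is the centroid of △ADE]
   → C = (4/3, -11/3)
3. B_x = -7141/929  [A, C, B are collinear ∩ DB ⟂ AC]
4. B_y = -10693/929  [A, C, B are collinear ∩ DB ⟂ AC]
   → B = (-7141/929, -10693/929)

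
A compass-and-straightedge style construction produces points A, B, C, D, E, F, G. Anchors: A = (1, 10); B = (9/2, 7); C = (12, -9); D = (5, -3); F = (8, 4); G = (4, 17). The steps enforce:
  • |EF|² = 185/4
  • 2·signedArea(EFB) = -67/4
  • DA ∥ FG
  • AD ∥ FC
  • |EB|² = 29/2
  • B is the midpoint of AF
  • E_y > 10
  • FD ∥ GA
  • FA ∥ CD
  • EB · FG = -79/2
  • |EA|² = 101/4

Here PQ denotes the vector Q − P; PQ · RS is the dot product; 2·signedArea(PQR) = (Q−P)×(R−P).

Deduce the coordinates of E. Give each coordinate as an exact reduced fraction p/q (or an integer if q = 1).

E = (6, 21/2)

1. E_x = 6  [2·signedArea(EFB) = -67/4 ∩ EB · FG = -79/2]
2. E_y = 21/2  [2·signedArea(EFB) = -67/4 ∩ EB · FG = -79/2]
   → E = (6, 21/2)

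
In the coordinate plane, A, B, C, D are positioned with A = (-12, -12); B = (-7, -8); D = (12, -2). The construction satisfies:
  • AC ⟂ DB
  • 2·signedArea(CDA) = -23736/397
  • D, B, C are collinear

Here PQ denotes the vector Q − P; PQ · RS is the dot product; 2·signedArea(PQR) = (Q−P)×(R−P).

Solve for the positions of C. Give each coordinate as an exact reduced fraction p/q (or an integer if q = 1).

1. C_x = -5040/397  [D, B, C are collinear ∩ AC ⟂ DB]
2. C_y = -3890/397  [D, B, C are collinear ∩ AC ⟂ DB]
   → C = (-5040/397, -3890/397)

C = (-5040/397, -3890/397)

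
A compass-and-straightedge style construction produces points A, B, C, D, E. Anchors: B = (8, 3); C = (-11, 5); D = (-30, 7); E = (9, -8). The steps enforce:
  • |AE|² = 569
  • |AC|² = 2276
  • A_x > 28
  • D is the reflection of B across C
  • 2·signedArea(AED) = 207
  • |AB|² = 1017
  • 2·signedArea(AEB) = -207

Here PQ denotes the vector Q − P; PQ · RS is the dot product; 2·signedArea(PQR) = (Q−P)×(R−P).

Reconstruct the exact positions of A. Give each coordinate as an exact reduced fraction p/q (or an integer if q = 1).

1. A_x = 29  [2·signedArea(AEB) = -207 ∩ 2·signedArea(AED) = 207]
2. A_y = -21  [2·signedArea(AEB) = -207 ∩ 2·signedArea(AED) = 207]
   → A = (29, -21)

A = (29, -21)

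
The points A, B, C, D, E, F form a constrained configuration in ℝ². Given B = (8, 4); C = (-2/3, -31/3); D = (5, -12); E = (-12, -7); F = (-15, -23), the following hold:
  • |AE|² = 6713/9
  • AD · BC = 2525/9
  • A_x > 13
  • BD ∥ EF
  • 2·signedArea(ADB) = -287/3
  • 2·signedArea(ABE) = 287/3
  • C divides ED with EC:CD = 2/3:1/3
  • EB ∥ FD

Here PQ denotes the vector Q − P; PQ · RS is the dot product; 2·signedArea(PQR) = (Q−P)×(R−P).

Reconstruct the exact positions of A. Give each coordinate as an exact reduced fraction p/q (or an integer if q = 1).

1. A_x = 41/3  [2·signedArea(ADB) = -287/3 ∩ 2·signedArea(ABE) = 287/3]
2. A_y = 7/3  [2·signedArea(ADB) = -287/3 ∩ 2·signedArea(ABE) = 287/3]
   → A = (41/3, 7/3)

A = (41/3, 7/3)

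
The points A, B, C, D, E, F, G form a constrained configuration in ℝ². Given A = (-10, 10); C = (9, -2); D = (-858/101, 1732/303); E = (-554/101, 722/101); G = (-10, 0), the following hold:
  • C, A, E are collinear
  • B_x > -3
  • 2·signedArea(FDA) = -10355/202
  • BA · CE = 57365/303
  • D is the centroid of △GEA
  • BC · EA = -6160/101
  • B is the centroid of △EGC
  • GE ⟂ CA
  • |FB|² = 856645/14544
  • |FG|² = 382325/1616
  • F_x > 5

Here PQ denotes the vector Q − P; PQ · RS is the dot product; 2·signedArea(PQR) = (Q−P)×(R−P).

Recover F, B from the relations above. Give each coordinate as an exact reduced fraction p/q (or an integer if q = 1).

1. F_x = 2173/404  [line -1298/303·x + -152/101·y + 14225/606 = 0 ∩ |FG|² = 382325/1616]
2. F_y = 29/101  [line -1298/303·x + -152/101·y + 14225/606 = 0 ∩ |FG|² = 382325/1616]
   → F = (2173/404, 29/101)
3. B_x = -655/303  [B is the centroid of △EGC]
4. B_y = 520/303  [B is the centroid of △EGC]
   → B = (-655/303, 520/303)

B = (-655/303, 520/303)
F = (2173/404, 29/101)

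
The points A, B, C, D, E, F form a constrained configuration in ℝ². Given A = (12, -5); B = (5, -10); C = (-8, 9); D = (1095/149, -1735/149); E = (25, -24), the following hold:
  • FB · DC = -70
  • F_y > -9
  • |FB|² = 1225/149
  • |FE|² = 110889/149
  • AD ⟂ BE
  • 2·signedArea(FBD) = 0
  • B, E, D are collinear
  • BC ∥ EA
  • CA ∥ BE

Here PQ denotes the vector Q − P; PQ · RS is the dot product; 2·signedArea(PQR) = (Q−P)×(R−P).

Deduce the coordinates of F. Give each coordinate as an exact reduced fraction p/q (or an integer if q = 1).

F = (395/149, -1245/149)

1. F_x = 395/149  [2·signedArea(FBD) = 0 ∩ FB · DC = -70]
2. F_y = -1245/149  [2·signedArea(FBD) = 0 ∩ FB · DC = -70]
   → F = (395/149, -1245/149)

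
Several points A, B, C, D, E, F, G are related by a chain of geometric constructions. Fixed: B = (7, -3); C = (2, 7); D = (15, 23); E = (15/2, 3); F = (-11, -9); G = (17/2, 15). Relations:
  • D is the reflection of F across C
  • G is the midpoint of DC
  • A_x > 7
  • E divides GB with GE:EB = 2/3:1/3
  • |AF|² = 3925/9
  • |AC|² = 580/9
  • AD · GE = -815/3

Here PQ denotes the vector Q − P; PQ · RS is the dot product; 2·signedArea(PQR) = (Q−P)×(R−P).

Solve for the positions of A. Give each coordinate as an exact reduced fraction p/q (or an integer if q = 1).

1. A_x = 22/3  [line 1·x + 12·y + -58/3 = 0 ∩ |AF|² = 3925/9]
2. A_y = 1  [line 1·x + 12·y + -58/3 = 0 ∩ |AF|² = 3925/9]
   → A = (22/3, 1)

A = (22/3, 1)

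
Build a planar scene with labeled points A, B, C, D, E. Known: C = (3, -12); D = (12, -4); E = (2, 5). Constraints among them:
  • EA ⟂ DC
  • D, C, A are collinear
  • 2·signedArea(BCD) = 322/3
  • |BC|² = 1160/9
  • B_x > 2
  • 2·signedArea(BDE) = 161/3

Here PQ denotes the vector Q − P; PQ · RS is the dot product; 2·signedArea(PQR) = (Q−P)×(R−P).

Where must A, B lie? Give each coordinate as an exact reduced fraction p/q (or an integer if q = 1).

1. A_x = 1578/145  [D, C, A are collinear ∩ EA ⟂ DC]
2. A_y = -724/145  [D, C, A are collinear ∩ EA ⟂ DC]
   → A = (1578/145, -724/145)
3. B_x = 7/3  [2·signedArea(BCD) = 322/3 ∩ 2·signedArea(BDE) = 161/3]
4. B_y = -2/3  [2·signedArea(BCD) = 322/3 ∩ 2·signedArea(BDE) = 161/3]
   → B = (7/3, -2/3)

A = (1578/145, -724/145)
B = (7/3, -2/3)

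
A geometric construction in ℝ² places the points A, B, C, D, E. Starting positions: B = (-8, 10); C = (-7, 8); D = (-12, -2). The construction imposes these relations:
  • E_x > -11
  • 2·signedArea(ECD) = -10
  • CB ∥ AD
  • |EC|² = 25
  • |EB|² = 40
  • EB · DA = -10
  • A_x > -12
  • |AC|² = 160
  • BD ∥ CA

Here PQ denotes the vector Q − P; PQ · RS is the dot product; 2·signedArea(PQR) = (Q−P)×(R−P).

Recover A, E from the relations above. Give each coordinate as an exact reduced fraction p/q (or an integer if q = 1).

A = (-11, -4)
E = (-10, 4)

1. A_x = -11  [CB ∥ AD ∩ BD ∥ CA]
2. A_y = -4  [CB ∥ AD ∩ BD ∥ CA]
   → A = (-11, -4)
3. E_x = -10  [2·signedArea(ECD) = -10 ∩ EB · DA = -10]
4. E_y = 4  [2·signedArea(ECD) = -10 ∩ EB · DA = -10]
   → E = (-10, 4)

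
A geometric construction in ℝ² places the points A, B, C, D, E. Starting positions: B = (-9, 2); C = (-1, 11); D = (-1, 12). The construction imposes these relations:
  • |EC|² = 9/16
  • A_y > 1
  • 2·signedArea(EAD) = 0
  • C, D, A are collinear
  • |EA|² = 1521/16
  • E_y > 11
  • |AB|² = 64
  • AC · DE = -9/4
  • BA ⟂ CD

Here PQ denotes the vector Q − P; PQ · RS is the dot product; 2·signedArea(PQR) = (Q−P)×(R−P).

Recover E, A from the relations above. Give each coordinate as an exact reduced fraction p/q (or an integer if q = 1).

A = (-1, 2)
E = (-1, 47/4)

1. A_x = -1  [C, D, A are collinear ∩ BA ⟂ CD]
2. A_y = 2  [C, D, A are collinear ∩ BA ⟂ CD]
   → A = (-1, 2)
3. E_x = -1  [2·signedArea(EAD) = 0 ∩ AC · DE = -9/4]
4. E_y = 47/4  [2·signedArea(EAD) = 0 ∩ AC · DE = -9/4]
   → E = (-1, 47/4)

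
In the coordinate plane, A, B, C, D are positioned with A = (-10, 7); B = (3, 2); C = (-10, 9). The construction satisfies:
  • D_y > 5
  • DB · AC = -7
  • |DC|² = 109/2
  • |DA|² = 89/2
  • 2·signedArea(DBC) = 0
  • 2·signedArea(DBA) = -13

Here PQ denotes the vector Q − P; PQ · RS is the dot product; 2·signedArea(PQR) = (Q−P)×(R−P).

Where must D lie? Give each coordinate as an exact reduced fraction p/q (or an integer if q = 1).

1. D_x = -7/2  [2·signedArea(DBC) = 0 ∩ 2·signedArea(DBA) = -13]
2. D_y = 11/2  [2·signedArea(DBC) = 0 ∩ 2·signedArea(DBA) = -13]
   → D = (-7/2, 11/2)

D = (-7/2, 11/2)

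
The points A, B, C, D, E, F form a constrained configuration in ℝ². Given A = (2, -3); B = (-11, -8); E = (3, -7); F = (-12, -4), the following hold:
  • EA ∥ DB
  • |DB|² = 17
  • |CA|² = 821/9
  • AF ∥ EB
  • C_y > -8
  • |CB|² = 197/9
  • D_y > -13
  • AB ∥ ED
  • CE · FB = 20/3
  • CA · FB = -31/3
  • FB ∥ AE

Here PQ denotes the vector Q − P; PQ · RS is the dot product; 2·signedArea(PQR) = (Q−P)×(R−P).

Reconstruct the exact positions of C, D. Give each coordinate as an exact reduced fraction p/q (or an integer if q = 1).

1. C_x = -19/3  [line -1·x + 4·y + 73/3 = 0 ∩ |CB|² = 197/9]
2. C_y = -23/3  [line -1·x + 4·y + 73/3 = 0 ∩ |CB|² = 197/9]
   → C = (-19/3, -23/3)
3. D_x = -10  [EA ∥ DB ∩ AB ∥ ED]
4. D_y = -12  [EA ∥ DB ∩ AB ∥ ED]
   → D = (-10, -12)

C = (-19/3, -23/3)
D = (-10, -12)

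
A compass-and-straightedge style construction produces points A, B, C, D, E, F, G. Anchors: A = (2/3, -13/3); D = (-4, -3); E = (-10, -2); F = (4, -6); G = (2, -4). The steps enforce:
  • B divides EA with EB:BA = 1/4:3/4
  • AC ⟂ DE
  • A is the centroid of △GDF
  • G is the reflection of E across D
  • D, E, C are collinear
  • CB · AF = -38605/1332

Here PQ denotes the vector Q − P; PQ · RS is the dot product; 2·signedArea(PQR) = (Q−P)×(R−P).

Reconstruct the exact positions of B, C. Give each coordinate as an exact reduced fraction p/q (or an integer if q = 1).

B = (-22/3, -31/12)
C = (28/37, -421/111)

1. B_x = -22/3  [B divides EA with EB:BA = 1/4:3/4]
2. B_y = -31/12  [B divides EA with EB:BA = 1/4:3/4]
   → B = (-22/3, -31/12)
3. C_x = 28/37  [D, E, C are collinear ∩ AC ⟂ DE]
4. C_y = -421/111  [D, E, C are collinear ∩ AC ⟂ DE]
   → C = (28/37, -421/111)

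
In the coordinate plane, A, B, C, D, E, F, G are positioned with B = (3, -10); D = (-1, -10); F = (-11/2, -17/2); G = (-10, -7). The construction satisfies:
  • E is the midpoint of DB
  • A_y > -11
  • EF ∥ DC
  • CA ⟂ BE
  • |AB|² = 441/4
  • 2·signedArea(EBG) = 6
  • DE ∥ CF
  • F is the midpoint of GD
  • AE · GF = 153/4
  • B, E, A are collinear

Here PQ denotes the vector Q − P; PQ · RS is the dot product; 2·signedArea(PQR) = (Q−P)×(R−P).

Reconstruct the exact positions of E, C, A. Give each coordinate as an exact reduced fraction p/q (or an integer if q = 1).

1. E_x = 1  [E is the midpoint of DB]
2. E_y = -10  [E is the midpoint of DB]
   → E = (1, -10)
3. C_x = -15/2  [DE ∥ CF ∩ EF ∥ DC]
4. C_y = -17/2  [DE ∥ CF ∩ EF ∥ DC]
   → C = (-15/2, -17/2)
5. A_x = -15/2  [B, E, A are collinear ∩ CA ⟂ BE]
6. A_y = -10  [B, E, A are collinear ∩ CA ⟂ BE]
   → A = (-15/2, -10)

A = (-15/2, -10)
C = (-15/2, -17/2)
E = (1, -10)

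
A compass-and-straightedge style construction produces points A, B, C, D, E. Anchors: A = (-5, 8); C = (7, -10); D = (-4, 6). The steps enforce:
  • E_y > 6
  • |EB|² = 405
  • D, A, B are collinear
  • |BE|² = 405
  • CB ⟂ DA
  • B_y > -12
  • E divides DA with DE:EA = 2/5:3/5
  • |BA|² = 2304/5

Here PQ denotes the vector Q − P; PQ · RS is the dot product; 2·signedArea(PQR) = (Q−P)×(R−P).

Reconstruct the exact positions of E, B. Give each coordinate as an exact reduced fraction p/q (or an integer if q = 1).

B = (23/5, -56/5)
E = (-22/5, 34/5)

1. E_x = -22/5  [E divides DA with DE:EA = 2/5:3/5]
2. E_y = 34/5  [E divides DA with DE:EA = 2/5:3/5]
   → E = (-22/5, 34/5)
3. B_x = 23/5  [D, A, B are collinear ∩ CB ⟂ DA]
4. B_y = -56/5  [D, A, B are collinear ∩ CB ⟂ DA]
   → B = (23/5, -56/5)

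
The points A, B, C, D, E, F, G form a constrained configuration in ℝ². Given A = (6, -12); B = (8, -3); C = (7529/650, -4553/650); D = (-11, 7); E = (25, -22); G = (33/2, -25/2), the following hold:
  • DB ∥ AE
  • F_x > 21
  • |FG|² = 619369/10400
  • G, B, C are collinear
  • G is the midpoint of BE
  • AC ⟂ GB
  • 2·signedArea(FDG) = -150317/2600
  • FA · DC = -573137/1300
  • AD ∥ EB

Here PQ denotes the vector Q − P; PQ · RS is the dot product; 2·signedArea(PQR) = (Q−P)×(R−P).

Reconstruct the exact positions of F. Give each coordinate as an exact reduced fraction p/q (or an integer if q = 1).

F = (56279/2600, -47453/2600)

1. F_x = 56279/2600  [FA · DC = -573137/1300 ∩ 2·signedArea(FDG) = -150317/2600]
2. F_y = -47453/2600  [FA · DC = -573137/1300 ∩ 2·signedArea(FDG) = -150317/2600]
   → F = (56279/2600, -47453/2600)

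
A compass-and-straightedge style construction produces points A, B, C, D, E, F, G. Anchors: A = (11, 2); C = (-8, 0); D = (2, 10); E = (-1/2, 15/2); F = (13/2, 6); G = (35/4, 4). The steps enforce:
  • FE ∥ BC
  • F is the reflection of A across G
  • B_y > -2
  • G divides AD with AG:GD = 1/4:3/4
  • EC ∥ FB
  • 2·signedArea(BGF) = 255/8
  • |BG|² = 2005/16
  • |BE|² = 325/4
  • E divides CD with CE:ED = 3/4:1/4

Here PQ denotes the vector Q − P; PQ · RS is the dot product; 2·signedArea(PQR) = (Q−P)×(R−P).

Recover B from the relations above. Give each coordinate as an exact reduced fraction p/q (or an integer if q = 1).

1. B_x = -1  [FE ∥ BC ∩ EC ∥ FB]
2. B_y = -3/2  [FE ∥ BC ∩ EC ∥ FB]
   → B = (-1, -3/2)

B = (-1, -3/2)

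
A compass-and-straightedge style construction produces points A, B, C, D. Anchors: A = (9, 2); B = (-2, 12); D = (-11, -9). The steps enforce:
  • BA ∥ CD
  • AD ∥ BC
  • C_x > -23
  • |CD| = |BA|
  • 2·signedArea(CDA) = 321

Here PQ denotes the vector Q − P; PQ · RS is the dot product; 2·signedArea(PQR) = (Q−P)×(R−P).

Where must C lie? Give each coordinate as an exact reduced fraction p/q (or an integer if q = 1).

1. C_x = -22  [BA ∥ CD ∩ AD ∥ BC]
2. C_y = 1  [BA ∥ CD ∩ AD ∥ BC]
   → C = (-22, 1)

C = (-22, 1)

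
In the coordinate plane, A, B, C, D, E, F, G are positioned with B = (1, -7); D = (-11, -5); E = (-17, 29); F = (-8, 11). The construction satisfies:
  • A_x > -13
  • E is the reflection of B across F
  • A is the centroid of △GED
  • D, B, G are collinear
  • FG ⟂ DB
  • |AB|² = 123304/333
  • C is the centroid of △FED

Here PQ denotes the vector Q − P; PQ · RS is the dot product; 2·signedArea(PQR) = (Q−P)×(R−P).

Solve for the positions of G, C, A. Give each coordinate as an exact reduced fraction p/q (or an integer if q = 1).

A = (-477/37, 701/111)
C = (-12, 35/3)
G = (-395/37, -187/37)

1. G_x = -395/37  [D, B, G are collinear ∩ FG ⟂ DB]
2. G_y = -187/37  [D, B, G are collinear ∩ FG ⟂ DB]
   → G = (-395/37, -187/37)
3. C_x = -12  [C is the centroid of △FED]
4. C_y = 35/3  [C is the centroid of △FED]
   → C = (-12, 35/3)
5. A_x = -477/37  [A is the centroid of △GED]
6. A_y = 701/111  [A is the centroid of △GED]
   → A = (-477/37, 701/111)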